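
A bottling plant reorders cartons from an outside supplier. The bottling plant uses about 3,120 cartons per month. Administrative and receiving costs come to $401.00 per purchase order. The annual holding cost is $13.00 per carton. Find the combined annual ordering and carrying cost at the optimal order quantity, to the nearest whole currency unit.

TC* ≈ $19,757

Annual demand D = 3,120 × 12 = 37,440.
Q* = √(2DS/H) = √(2 × 37,440 × 401 / 13) ≈ 1519.79.
At the optimum the two cost components are equal, so total cost = 2·(Q*/2)H = Q*·H.
Minimum total = √(2DSH) = √(2 × 37,440 × 401 × 13) ≈ 19757.263.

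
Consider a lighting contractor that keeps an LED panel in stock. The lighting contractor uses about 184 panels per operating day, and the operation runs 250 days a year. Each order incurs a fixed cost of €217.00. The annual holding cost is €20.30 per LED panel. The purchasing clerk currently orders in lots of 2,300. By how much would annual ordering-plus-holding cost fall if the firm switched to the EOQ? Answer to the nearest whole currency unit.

Annual demand D = 184 × 250 = 46,000.
EOQ = √(2DS/H) = √(2 × 46,000 × 217 / 20.3) ≈ 991.69.
Cost at Q* = (D/Q*)S + (Q*/2)H = √(2DSH) ≈ €20,131.30.
Cost at Q = 2,300: (46,000/2,300)×217 + (2,300/2)×20.3 = €4,340.00 + €23,345.00 = €27,685.00.
Excess = €27,685.00 − €20,131.30 = €7,553.70.

Extra cost ≈ €7,554 per year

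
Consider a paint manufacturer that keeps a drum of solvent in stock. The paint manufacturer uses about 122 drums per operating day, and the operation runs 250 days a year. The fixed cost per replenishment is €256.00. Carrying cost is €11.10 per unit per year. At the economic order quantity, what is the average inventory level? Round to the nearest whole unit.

Average inventory ≈ 593 drums

Annual demand D = 122 × 250 = 30,500.
Q* = √(2DS/H) = √(2 × 30,500 × 256 / 11.1) ≈ 1186.11.
Average inventory = Q*/2 ≈ 1186.11 / 2 = 593.053.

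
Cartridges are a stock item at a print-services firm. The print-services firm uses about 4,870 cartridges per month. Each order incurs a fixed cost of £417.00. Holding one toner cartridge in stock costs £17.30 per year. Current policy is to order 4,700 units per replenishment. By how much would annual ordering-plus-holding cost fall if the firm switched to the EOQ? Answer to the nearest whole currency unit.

Extra cost ≈ £16,802 per year

Annual demand D = 4,870 × 12 = 58,440.
EOQ = √(2DS/H) = √(2 × 58,440 × 417 / 17.3) ≈ 1678.48.
Cost at Q* = (D/Q*)S + (Q*/2)H = √(2DSH) ≈ £29,037.63.
Cost at Q = 4,700: (58,440/4,700)×417 + (4,700/2)×17.3 = £5,185.00 + £40,655.00 = £45,840.00.
Excess = £45,840.00 − £29,037.63 = £16,802.36.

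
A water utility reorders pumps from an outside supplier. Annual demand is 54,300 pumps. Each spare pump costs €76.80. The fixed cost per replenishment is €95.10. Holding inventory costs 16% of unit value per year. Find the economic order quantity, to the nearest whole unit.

Q* ≈ 917 pumps

Holding cost H = 0.16 × €76.80 = €12.2880 per unit per year.
EOQ = √(2DS / H) = √(2 × 54,300 × 95.1 / 12.288).
= √(10,327,860 / 12.288) = √840,483.3984 ≈ 916.779.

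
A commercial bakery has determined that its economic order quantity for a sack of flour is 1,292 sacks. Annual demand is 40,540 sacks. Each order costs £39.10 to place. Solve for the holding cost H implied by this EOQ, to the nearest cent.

Invert the EOQ relation Q*² = 2DS/H.
From Q* = √(2DS/H): H = 2DS / Q*² = 2 × 40,540 × 39.1 / 1,292² = 1.8992.

H ≈ £1.90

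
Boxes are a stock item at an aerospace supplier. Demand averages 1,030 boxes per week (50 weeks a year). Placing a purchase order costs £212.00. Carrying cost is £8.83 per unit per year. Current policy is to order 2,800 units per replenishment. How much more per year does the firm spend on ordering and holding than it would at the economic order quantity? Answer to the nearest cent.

Annual demand D = 1,030 × 50 = 51,500.
EOQ = √(2DS/H) = √(2 × 51,500 × 212 / 8.83) ≈ 1572.56.
Cost at Q* = (D/Q*)S + (Q*/2)H = √(2DSH) ≈ £13,885.67.
Cost at Q = 2,800: (51,500/2,800)×212 + (2,800/2)×8.83 = £3,899.29 + £12,362.00 = £16,261.29.
Excess = £16,261.29 − £13,885.67 = £2,375.61.

Extra cost ≈ £2,375.61 per year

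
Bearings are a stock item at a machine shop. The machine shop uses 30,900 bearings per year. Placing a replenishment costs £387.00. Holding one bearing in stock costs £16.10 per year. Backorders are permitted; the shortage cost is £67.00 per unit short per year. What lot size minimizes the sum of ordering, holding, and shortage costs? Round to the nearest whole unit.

With planned backorders, Q* = √(2DS/H) · √((H+B)/B).
√(2DS/H) = √(2 × 30,900 × 387 / 16.1) = 1218.812.
√((H+B)/B) = √((16.1+67)/67) = 1.1137.
Q* ≈ 1357.375.

Q* ≈ 1,357 bearings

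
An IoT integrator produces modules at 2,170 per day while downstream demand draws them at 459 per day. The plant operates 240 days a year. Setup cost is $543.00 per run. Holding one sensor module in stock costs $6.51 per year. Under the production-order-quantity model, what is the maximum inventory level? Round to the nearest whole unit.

I_max ≈ 3,807 modules

Annual demand D = 459 × 240 = 110,160.
Production build-up factor (1 − d/p) = 1 − 459/2,170 = 0.7885.
Q* = √(2DS / (H(1 − d/p))) = √(2 × 110,160 × 543 / (6.51 × 0.7885)).
= √(119,633,760 / 5.133) ≈ 4827.711.
Maximum inventory = Q*(1 − d/p) = 4827.711 × 0.7885 ≈ 3806.550.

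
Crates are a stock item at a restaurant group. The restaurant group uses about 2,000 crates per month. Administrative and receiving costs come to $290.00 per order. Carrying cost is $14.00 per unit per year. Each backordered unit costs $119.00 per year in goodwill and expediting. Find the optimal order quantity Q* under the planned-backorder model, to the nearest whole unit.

Annual demand D = 2,000 × 12 = 24,000.
With planned backorders, Q* = √(2DS/H) · √((H+B)/B).
√(2DS/H) = √(2 × 24,000 × 290 / 14) = 997.139.
√((H+B)/B) = √((14+119)/119) = 1.0572.
Q* ≈ 1054.163.

Q* ≈ 1,054 crates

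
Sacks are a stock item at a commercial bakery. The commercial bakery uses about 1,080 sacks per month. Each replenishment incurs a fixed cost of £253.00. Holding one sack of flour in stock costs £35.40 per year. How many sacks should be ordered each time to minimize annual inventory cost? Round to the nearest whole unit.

Annual demand D = 1,080 × 12 = 12,960.
EOQ = √(2DS / H) = √(2 × 12,960 × 253 / 35.4).
= √(6,557,760 / 35.4) = √185,247.4576 ≈ 430.404.

Q* ≈ 430 sacks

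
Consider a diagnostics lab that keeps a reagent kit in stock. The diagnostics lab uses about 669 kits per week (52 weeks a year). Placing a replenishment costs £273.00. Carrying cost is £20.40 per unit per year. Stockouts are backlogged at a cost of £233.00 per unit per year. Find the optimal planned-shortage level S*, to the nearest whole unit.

S* ≈ 81 kits

Annual demand D = 669 × 52 = 34,788.
With planned backorders, Q* = √(2DS/H) · √((H+B)/B).
√(2DS/H) = √(2 × 34,788 × 273 / 20.4) = 964.930.
√((H+B)/B) = √((20.4+233)/233) = 1.0429.
Q* ≈ 1006.286.
S* = Q* · H/(H+B) = 1006.286 × 20.4/253.4 ≈ 81.011.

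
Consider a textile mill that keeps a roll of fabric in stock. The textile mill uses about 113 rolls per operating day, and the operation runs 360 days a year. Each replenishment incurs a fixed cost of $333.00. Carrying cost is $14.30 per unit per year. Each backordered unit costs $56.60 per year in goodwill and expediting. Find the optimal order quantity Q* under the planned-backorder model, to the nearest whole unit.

Q* ≈ 1,541 rolls

Annual demand D = 113 × 360 = 40,680.
With planned backorders, Q* = √(2DS/H) · √((H+B)/B).
√(2DS/H) = √(2 × 40,680 × 333 / 14.3) = 1376.447.
√((H+B)/B) = √((14.3+56.6)/56.6) = 1.1192.
Q* ≈ 1540.545.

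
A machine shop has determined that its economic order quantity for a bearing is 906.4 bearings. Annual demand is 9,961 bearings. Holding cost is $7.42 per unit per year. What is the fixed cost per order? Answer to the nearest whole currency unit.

Squaring Q* = √(2DS/H) gives Q*² = 2DS/H.
From Q* = √(2DS/H): S = Q*²H / (2D) = 906.4² × 7.42 / (2 × 9,961) = 305.9925.

S ≈ $306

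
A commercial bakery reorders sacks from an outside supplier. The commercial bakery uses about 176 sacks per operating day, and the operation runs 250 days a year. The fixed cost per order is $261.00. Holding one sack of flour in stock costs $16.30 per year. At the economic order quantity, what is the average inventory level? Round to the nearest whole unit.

Annual demand D = 176 × 250 = 44,000.
The optimal lot size = √(2DS/H) = √(2 × 44,000 × 261 / 16.3) ≈ 1187.05.
Average inventory = Q*/2 ≈ 1187.05 / 2 = 593.523.

Average inventory ≈ 594 sacks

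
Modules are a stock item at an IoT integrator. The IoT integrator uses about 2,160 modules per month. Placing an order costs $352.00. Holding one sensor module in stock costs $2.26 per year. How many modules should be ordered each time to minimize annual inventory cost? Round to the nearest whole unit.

Annual demand D = 2,160 × 12 = 25,920.
EOQ = √(2DS / H) = √(2 × 25,920 × 352 / 2.26).
= √(18,247,680 / 2.26) = √8,074,194.6903 ≈ 2841.513.

Q* ≈ 2,842 modules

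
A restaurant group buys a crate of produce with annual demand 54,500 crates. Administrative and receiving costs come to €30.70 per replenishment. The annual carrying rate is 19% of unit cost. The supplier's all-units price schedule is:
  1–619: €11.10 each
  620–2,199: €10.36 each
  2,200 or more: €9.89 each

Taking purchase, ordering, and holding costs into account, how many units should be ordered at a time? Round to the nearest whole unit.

Q* ≈ 2,200 crates

Holding cost per unit per year at price C is H = 0.19·C.
Evaluate total cost at each tier's feasible EOQ or, if the EOQ is below the tier, at the tier's minimum quantity.
Tier 1 (€11.10): EOQ = 1259.6 exceeds tier's upper bound 619, so this tier is dominated.
EOQ at €10.36 = 1303.8 (feasible in tier 2): TC = 54,500×€10.36 + (54,500/1303.8)×30.7 + (1303.8/2)×0.19×€10.36 = €567,186.49.
EOQ at €9.89 = 1334.5 < 2200, so use break Q=2200: TC = 54,500×€9.89 + (54,500/2200.0)×30.7 + (2200.0/2)×0.19×€9.89 = €541,832.53.
Lowest total cost is €541,832.53 at Q = 2200.0.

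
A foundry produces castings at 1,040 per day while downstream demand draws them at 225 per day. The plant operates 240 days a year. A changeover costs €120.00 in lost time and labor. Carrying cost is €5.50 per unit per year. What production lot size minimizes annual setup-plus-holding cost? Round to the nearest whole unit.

Annual demand D = 225 × 240 = 54,000.
Production build-up factor (1 − d/p) = 1 − 225/1,040 = 0.7837.
Q* = √(2DS / (H(1 − d/p))) = √(2 × 54,000 × 120 / (5.5 × 0.7837)).
= √(12,960,000 / 4.3101) ≈ 1734.040.

Q* ≈ 1,734 castings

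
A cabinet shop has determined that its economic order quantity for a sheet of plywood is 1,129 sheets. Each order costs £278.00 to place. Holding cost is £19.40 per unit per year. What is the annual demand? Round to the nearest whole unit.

D ≈ 44,475 sheets per year

Invert the EOQ relation Q*² = 2DS/H.
From Q* = √(2DS/H): D = Q*²H / (2S) = 1,129² × 19.4 / (2 × 278) = 44474.884.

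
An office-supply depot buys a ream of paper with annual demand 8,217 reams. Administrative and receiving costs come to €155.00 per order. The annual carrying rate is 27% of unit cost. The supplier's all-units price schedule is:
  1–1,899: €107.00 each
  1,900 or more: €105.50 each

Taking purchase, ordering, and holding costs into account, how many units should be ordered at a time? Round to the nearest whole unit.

Q* ≈ 297 reams

Holding cost per unit per year at price C is H = 0.27·C.
Evaluate total cost at each tier's feasible EOQ or, if the EOQ is below the tier, at the tier's minimum quantity.
EOQ at €107.00 = 296.9 (feasible in tier 1): TC = 8,217×€107.00 + (8,217/296.9)×155 + (296.9/2)×0.27×€107.00 = €887,797.50.
EOQ at €105.50 = 299.0 < 1900, so use break Q=1900: TC = 8,217×€105.50 + (8,217/1900.0)×155 + (1900.0/2)×0.27×€105.50 = €894,624.58.
Lowest total cost is €887,797.50 at Q = 296.9.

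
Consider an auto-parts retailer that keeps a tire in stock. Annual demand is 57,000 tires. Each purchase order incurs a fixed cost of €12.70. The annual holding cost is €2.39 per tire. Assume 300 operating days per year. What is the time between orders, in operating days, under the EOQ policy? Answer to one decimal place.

T ≈ 4.1 days

Q* = √(2DS/H) = √(2 × 57,000 × 12.7 / 2.39) ≈ 778.31.
Cycle time = Q*/D × 300 = 778.31 / 57,000 × 300 ≈ 4.096 days.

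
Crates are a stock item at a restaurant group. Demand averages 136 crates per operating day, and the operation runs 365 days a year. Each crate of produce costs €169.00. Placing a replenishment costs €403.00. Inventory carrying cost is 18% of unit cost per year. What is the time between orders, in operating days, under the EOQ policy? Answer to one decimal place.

Annual demand D = 136 × 365 = 49,640.
Holding cost H = 0.18 × €169.00 = €30.4200 per unit per year.
EOQ = √(2DS/H) = √(2 × 49,640 × 403 / 30.42) ≈ 1146.84.
Cycle time = Q*/D × 365 = 1146.84 / 49,640 × 365 ≈ 8.433 days.

T ≈ 8.4 days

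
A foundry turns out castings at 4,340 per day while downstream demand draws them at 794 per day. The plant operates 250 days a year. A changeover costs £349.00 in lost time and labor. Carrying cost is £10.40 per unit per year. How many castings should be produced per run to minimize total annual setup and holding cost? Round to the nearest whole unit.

Annual demand D = 794 × 250 = 198,500.
Production build-up factor (1 − d/p) = 1 − 794/4,340 = 0.8171.
Q* = √(2DS / (H(1 − d/p))) = √(2 × 198,500 × 349 / (10.4 × 0.8171)).
= √(138,553,000 / 8.4973) ≈ 4038.004.

Q* ≈ 4,038 castings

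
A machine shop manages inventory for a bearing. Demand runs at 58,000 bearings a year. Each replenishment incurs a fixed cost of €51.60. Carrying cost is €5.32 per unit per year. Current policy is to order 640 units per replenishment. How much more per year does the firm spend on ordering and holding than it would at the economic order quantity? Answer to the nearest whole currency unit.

EOQ = √(2DS/H) = √(2 × 58,000 × 51.6 / 5.32) ≈ 1060.71.
Cost at Q* = (D/Q*)S + (Q*/2)H = √(2DSH) ≈ €5,642.99.
Cost at Q = 640: (58,000/640)×51.6 + (640/2)×5.32 = €4,676.25 + €1,702.40 = €6,378.65.
Excess = €6,378.65 − €5,642.99 = €735.66.

Extra cost ≈ €736 per year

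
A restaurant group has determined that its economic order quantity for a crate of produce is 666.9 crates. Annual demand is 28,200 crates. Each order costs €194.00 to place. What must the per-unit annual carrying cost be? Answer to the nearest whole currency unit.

H ≈ €25

Squaring Q* = √(2DS/H) gives Q*² = 2DS/H.
From Q* = √(2DS/H): H = 2DS / Q*² = 2 × 28,200 × 194 / 666.9² = 24.6014.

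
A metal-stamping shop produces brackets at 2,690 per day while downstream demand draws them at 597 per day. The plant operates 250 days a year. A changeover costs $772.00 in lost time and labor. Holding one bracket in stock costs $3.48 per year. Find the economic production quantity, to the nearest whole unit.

Q* ≈ 9,225 brackets

Annual demand D = 597 × 250 = 149,250.
Production build-up factor (1 − d/p) = 1 − 597/2,690 = 0.7781.
Q* = √(2DS / (H(1 − d/p))) = √(2 × 149,250 × 772 / (3.48 × 0.7781)).
= √(230,442,000 / 2.7077) ≈ 9225.347.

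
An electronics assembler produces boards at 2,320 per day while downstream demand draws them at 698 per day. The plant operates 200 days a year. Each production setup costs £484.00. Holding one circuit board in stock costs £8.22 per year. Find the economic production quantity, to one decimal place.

Annual demand D = 698 × 200 = 139,600.
Production build-up factor (1 − d/p) = 1 − 698/2,320 = 0.6991.
Q* = √(2DS / (H(1 − d/p))) = √(2 × 139,600 × 484 / (8.22 × 0.6991)).
= √(135,132,800 / 5.7469) ≈ 4849.121.

Q* ≈ 4,849.1 boards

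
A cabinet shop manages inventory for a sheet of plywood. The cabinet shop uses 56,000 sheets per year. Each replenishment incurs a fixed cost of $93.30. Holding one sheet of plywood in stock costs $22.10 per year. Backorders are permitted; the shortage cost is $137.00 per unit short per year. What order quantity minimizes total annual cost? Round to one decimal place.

With planned backorders, Q* = √(2DS/H) · √((H+B)/B).
√(2DS/H) = √(2 × 56,000 × 93.3 / 22.1) = 687.628.
√((H+B)/B) = √((22.1+137)/137) = 1.0776.
Q* ≈ 741.018.

Q* ≈ 741.0 sheets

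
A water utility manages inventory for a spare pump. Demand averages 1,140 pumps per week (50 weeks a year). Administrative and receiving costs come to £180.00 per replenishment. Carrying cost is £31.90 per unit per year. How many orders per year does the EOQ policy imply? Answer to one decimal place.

Annual demand D = 1,140 × 50 = 57,000.
EOQ = √(2DS/H) = √(2 × 57,000 × 180 / 31.9) ≈ 802.04.
Orders per year = D / Q* = 57,000 / 802.04 ≈ 71.069.

N ≈ 71.1 orders per year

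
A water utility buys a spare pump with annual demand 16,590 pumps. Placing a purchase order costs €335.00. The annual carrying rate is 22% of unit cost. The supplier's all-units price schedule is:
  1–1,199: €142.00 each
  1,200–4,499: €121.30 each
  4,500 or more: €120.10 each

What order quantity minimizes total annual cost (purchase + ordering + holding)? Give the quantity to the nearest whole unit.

Holding cost per unit per year at price C is H = 0.22·C.
Candidates are each tier's EOQ (if it falls in that tier) and each price-break quantity.
EOQ at €142.00 = 596.5 (feasible in tier 1): TC = 16,590×€142.00 + (16,590/596.5)×335 + (596.5/2)×0.22×€142.00 = €2,374,414.43.
EOQ at €121.30 = 645.4 < 1200, so use break Q=1200: TC = 16,590×€121.30 + (16,590/1200.0)×335 + (1200.0/2)×0.22×€121.30 = €2,033,009.98.
EOQ at €120.10 = 648.6 < 4500, so use break Q=4500: TC = 16,590×€120.10 + (16,590/4500.0)×335 + (4500.0/2)×0.22×€120.10 = €2,053,143.53.
Lowest total cost is €2,033,009.98 at Q = 1200.0.

Q* ≈ 1,200 pumps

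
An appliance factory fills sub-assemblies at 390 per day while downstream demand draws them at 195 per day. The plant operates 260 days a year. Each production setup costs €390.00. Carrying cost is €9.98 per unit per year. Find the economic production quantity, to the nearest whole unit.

Annual demand D = 195 × 260 = 50,700.
Production build-up factor (1 − d/p) = 1 − 195/390 = 0.5000.
Q* = √(2DS / (H(1 − d/p))) = √(2 × 50,700 × 390 / (9.98 × 0.5000)).
= √(39,546,000 / 4.99) ≈ 2815.147.

Q* ≈ 2,815 sub-assemblies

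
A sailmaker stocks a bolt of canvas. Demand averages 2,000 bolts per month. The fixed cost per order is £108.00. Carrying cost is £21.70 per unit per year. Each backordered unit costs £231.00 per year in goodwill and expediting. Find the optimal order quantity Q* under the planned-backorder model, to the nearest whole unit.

Q* ≈ 511 bolts

Annual demand D = 2,000 × 12 = 24,000.
With planned backorders, Q* = √(2DS/H) · √((H+B)/B).
√(2DS/H) = √(2 × 24,000 × 108 / 21.7) = 488.768.
√((H+B)/B) = √((21.7+231)/231) = 1.0459.
Q* ≈ 511.210.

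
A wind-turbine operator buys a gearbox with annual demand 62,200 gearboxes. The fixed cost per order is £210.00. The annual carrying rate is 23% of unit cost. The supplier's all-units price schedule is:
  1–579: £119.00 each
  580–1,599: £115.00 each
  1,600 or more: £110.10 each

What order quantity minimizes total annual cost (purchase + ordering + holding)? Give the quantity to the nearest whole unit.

Q* ≈ 1,600 gearboxes

Holding cost per unit per year at price C is H = 0.23·C.
Evaluate total cost at each tier's feasible EOQ or, if the EOQ is below the tier, at the tier's minimum quantity.
Tier 1 (£119.00): EOQ = 977.0 exceeds tier's upper bound 579, so this tier is dominated.
EOQ at £115.00 = 993.8 (feasible in tier 2): TC = 62,200×£115.00 + (62,200/993.8)×210 + (993.8/2)×0.23×£115.00 = £7,179,286.49.
EOQ at £110.10 = 1015.7 < 1600, so use break Q=1600: TC = 62,200×£110.10 + (62,200/1600.0)×210 + (1600.0/2)×0.23×£110.10 = £6,876,642.15.
Lowest total cost is £6,876,642.15 at Q = 1600.0.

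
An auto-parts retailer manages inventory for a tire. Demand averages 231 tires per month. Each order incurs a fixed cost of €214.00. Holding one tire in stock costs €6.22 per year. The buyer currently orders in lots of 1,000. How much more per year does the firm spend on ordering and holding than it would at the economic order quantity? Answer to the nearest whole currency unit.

Annual demand D = 231 × 12 = 2,772.
EOQ = √(2DS/H) = √(2 × 2,772 × 214 / 6.22) ≈ 436.74.
Cost at Q* = (D/Q*)S + (Q*/2)H = √(2DSH) ≈ €2,716.52.
Cost at Q = 1,000: (2,772/1,000)×214 + (1,000/2)×6.22 = €593.21 + €3,110.00 = €3,703.21.
Excess = €3,703.21 − €2,716.52 = €986.68.

Extra cost ≈ €987 per year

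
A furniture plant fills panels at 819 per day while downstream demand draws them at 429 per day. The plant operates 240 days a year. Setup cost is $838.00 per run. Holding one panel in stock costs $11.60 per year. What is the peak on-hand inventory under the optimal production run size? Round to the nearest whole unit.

I_max ≈ 2,662 panels

Annual demand D = 429 × 240 = 102,960.
Production build-up factor (1 − d/p) = 1 − 429/819 = 0.4762.
Q* = √(2DS / (H(1 − d/p))) = √(2 × 102,960 × 838 / (11.6 × 0.4762)).
= √(172,560,960 / 5.5238) ≈ 5589.229.
Maximum inventory = Q*(1 − d/p) = 5589.229 × 0.4762 ≈ 2661.538.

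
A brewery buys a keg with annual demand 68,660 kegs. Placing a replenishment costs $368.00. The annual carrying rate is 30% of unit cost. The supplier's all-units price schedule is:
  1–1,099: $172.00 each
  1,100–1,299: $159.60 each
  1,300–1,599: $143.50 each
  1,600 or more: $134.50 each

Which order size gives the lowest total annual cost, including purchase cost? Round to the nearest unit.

Holding cost per unit per year at price C is H = 0.30·C.
For each price level, check whether its EOQ is feasible; otherwise the best quantity at that price is the breakpoint.
EOQ at $172.00 = 989.6 (feasible in tier 1): TC = 68,660×$172.00 + (68,660/989.6)×368 + (989.6/2)×0.30×$172.00 = $11,860,584.10.
EOQ at $159.60 = 1027.3 < 1100, so use break Q=1100: TC = 68,660×$159.60 + (68,660/1100.0)×368 + (1100.0/2)×0.30×$159.60 = $11,007,439.89.
EOQ at $143.50 = 1083.4 < 1300, so use break Q=1300: TC = 68,660×$143.50 + (68,660/1300.0)×368 + (1300.0/2)×0.30×$143.50 = $9,900,128.56.
EOQ at $134.50 = 1119.1 < 1600, so use break Q=1600: TC = 68,660×$134.50 + (68,660/1600.0)×368 + (1600.0/2)×0.30×$134.50 = $9,282,841.80.
Lowest total cost is $9,282,841.80 at Q = 1600.0.

Q* ≈ 1,600 kegs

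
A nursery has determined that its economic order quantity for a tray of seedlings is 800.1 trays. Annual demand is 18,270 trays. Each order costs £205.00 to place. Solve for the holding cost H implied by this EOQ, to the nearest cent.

H ≈ £11.70

Invert the EOQ relation Q*² = 2DS/H.
From Q* = √(2DS/H): H = 2DS / Q*² = 2 × 18,270 × 205 / 800.1² = 11.7013.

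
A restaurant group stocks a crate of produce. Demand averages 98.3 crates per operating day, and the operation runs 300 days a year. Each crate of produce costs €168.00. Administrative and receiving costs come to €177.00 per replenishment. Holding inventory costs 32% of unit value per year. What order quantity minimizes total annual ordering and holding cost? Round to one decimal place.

Annual demand D = 98.3 × 300 = 29,490.
Holding cost H = 0.32 × €168.00 = €53.7600 per unit per year.
EOQ = √(2DS / H) = √(2 × 29,490 × 177 / 53.76).
= √(10,439,460 / 53.76) = √194,186.3839 ≈ 440.666.

Q* ≈ 440.7 crates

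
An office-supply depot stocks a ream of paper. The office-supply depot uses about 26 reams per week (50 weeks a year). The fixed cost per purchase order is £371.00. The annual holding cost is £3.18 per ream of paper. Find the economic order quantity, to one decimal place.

Q* ≈ 550.8 reams

Annual demand D = 26 × 50 = 1,300.
EOQ = √(2DS / H) = √(2 × 1,300 × 371 / 3.18).
= √(964,600 / 3.18) = √303,333.3333 ≈ 550.757.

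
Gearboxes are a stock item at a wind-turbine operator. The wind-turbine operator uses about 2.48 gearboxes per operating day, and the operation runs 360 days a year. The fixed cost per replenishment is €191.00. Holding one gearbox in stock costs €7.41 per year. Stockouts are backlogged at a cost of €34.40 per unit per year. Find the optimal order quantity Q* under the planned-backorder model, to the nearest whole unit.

Q* ≈ 237 gearboxes

Annual demand D = 2.48 × 360 = 892.8.
With planned backorders, Q* = √(2DS/H) · √((H+B)/B).
√(2DS/H) = √(2 × 892.8 × 191 / 7.41) = 214.536.
√((H+B)/B) = √((7.41+34.4)/34.4) = 1.1025.
Q* ≈ 236.516.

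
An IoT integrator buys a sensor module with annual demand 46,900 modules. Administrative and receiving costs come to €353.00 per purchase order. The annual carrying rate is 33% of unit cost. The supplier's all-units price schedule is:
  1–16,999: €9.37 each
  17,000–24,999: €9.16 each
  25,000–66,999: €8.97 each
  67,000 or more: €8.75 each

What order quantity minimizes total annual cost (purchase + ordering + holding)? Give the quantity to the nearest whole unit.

Q* ≈ 3,272 modules

Holding cost per unit per year at price C is H = 0.33·C.
Evaluate total cost at each tier's feasible EOQ or, if the EOQ is below the tier, at the tier's minimum quantity.
EOQ at €9.37 = 3272.4 (feasible in tier 1): TC = 46,900×€9.37 + (46,900/3272.4)×353 + (3272.4/2)×0.33×€9.37 = €449,571.49.
EOQ at €9.16 = 3309.7 < 17000, so use break Q=17000: TC = 46,900×€9.16 + (46,900/17000.0)×353 + (17000.0/2)×0.33×€9.16 = €456,271.66.
EOQ at €8.97 = 3344.5 < 25000, so use break Q=25000: TC = 46,900×€8.97 + (46,900/25000.0)×353 + (25000.0/2)×0.33×€8.97 = €458,356.48.
EOQ at €8.75 = 3386.3 < 67000, so use break Q=67000: TC = 46,900×€8.75 + (46,900/67000.0)×353 + (67000.0/2)×0.33×€8.75 = €507,353.35.
Lowest total cost is €449,571.49 at Q = 3272.4.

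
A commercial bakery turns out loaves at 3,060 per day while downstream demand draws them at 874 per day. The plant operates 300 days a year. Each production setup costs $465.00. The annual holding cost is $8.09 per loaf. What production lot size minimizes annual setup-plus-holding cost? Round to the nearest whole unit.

Annual demand D = 874 × 300 = 262,200.
Production build-up factor (1 − d/p) = 1 − 874/3,060 = 0.7144.
Q* = √(2DS / (H(1 − d/p))) = √(2 × 262,200 × 465 / (8.09 × 0.7144)).
= √(243,846,000 / 5.7793) ≈ 6495.599.

Q* ≈ 6,496 loaves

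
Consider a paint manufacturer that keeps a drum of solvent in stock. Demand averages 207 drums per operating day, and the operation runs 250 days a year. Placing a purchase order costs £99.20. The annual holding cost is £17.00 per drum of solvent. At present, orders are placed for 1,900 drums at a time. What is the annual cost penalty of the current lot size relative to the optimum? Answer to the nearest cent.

Annual demand D = 207 × 250 = 51,750.
EOQ = √(2DS/H) = √(2 × 51,750 × 99.2 / 17) ≈ 777.14.
Cost at Q* = (D/Q*)S + (Q*/2)H = √(2DSH) ≈ £13,211.45.
Cost at Q = 1,900: (51,750/1,900)×99.2 + (1,900/2)×17 = £2,701.89 + £16,150.00 = £18,851.89.
Excess = £18,851.89 − £13,211.45 = £5,640.45.

Extra cost ≈ £5,640.45 per year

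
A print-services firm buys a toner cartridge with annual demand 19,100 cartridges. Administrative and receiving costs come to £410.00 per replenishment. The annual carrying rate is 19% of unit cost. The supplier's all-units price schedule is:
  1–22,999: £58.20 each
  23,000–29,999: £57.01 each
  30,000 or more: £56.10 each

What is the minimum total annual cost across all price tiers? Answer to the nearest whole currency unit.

Holding cost per unit per year at price C is H = 0.19·C.
For each price level, check whether its EOQ is feasible; otherwise the best quantity at that price is the breakpoint.
EOQ at £58.20 = 1190.1 (feasible in tier 1): TC = 19,100×£58.20 + (19,100/1190.1)×410 + (1190.1/2)×0.19×£58.20 = £1,124,780.18.
EOQ at £57.01 = 1202.5 < 23000, so use break Q=23000: TC = 19,100×£57.01 + (19,100/23000.0)×410 + (23000.0/2)×0.19×£57.01 = £1,213,798.33.
EOQ at £56.10 = 1212.2 < 30000, so use break Q=30000: TC = 19,100×£56.10 + (19,100/30000.0)×410 + (30000.0/2)×0.19×£56.10 = £1,231,656.03.
Lowest total cost among the candidates is at Q = 1190.1.

TC* ≈ £1,124,780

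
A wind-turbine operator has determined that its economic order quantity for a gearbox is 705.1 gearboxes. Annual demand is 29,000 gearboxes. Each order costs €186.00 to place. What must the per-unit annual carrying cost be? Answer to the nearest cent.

The basic EOQ model gives Q* = √(2DS/H); rearrange for the unknown.
From Q* = √(2DS/H): H = 2DS / Q*² = 2 × 29,000 × 186 / 705.1² = 21.6990.

H ≈ €21.70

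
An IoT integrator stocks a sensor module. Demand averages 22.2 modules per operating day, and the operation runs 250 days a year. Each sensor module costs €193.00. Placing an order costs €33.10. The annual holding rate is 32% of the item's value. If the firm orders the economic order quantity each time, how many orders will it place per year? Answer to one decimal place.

Annual demand D = 22.2 × 250 = 5,550.
Holding cost H = 0.32 × €193.00 = €61.7600 per unit per year.
The optimal lot size = √(2DS/H) = √(2 × 5,550 × 33.1 / 61.76) ≈ 77.13.
Orders per year = D / Q* = 5,550 / 77.13 ≈ 71.957.

N ≈ 72.0 orders per year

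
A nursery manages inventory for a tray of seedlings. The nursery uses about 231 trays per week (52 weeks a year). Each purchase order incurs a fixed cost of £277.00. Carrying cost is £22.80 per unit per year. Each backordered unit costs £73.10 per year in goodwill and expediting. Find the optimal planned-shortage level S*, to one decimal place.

S* ≈ 147.1 trays

Annual demand D = 231 × 52 = 12,012.
With planned backorders, Q* = √(2DS/H) · √((H+B)/B).
√(2DS/H) = √(2 × 12,012 × 277 / 22.8) = 540.250.
√((H+B)/B) = √((22.8+73.1)/73.1) = 1.1454.
Q* ≈ 618.793.
S* = Q* · H/(H+B) = 618.793 × 22.8/95.9 ≈ 147.117.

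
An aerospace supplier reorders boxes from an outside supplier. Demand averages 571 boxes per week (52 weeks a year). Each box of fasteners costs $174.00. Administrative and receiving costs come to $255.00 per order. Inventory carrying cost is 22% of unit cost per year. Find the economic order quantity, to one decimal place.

Annual demand D = 571 × 52 = 29,692.
Holding cost H = 0.22 × $174.00 = $38.2800 per unit per year.
EOQ = √(2DS / H) = √(2 × 29,692 × 255 / 38.28).
= √(15,142,920 / 38.28) = √395,583.0721 ≈ 628.954.

Q* ≈ 629.0 boxes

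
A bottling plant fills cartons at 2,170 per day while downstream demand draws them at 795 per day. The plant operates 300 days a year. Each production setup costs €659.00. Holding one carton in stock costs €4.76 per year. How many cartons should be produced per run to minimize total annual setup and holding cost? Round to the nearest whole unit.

Annual demand D = 795 × 300 = 238,500.
Production build-up factor (1 − d/p) = 1 − 795/2,170 = 0.6336.
Q* = √(2DS / (H(1 − d/p))) = √(2 × 238,500 × 659 / (4.76 × 0.6336)).
= √(314,343,000 / 3.0161) ≈ 10208.853.

Q* ≈ 10,209 cartons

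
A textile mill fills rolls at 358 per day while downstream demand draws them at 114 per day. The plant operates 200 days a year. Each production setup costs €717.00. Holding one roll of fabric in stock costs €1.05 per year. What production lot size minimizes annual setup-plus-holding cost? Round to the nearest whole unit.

Q* ≈ 6,759 rolls

Annual demand D = 114 × 200 = 22,800.
Production build-up factor (1 − d/p) = 1 − 114/358 = 0.6816.
Q* = √(2DS / (H(1 − d/p))) = √(2 × 22,800 × 717 / (1.05 × 0.6816)).
= √(32,695,200 / 0.7156) ≈ 6759.179.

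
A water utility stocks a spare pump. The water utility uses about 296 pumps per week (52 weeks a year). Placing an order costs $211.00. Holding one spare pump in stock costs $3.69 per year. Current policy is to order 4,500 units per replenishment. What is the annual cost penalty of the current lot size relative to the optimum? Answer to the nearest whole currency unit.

Annual demand D = 296 × 52 = 15,392.
EOQ = √(2DS/H) = √(2 × 15,392 × 211 / 3.69) ≈ 1326.75.
Cost at Q* = (D/Q*)S + (Q*/2)H = √(2DSH) ≈ $4,895.72.
Cost at Q = 4,500: (15,392/4,500)×211 + (4,500/2)×3.69 = $721.71 + $8,302.50 = $9,024.21.
Excess = $9,024.21 − $4,895.72 = $4,128.49.

Extra cost ≈ $4,128 per year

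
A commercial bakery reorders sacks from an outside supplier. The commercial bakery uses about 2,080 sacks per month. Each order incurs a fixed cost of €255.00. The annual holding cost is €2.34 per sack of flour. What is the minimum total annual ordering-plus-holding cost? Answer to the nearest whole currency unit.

Annual demand D = 2,080 × 12 = 24,960.
The optimal lot size = √(2DS/H) = √(2 × 24,960 × 255 / 2.34) ≈ 2332.38.
At Q*, ordering cost (D/Q*)S equals holding cost (Q*/2)H, each = √(DSH/2).
Minimum total = √(2DSH) = √(2 × 24,960 × 255 × 2.34) ≈ 5457.771.

TC* ≈ €5,458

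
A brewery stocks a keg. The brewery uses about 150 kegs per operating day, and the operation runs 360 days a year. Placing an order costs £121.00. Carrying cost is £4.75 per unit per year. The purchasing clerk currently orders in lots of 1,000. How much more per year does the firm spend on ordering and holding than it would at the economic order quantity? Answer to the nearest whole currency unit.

Extra cost ≈ £1,030 per year

Annual demand D = 150 × 360 = 54,000.
EOQ = √(2DS/H) = √(2 × 54,000 × 121 / 4.75) ≈ 1658.66.
Cost at Q* = (D/Q*)S + (Q*/2)H = √(2DSH) ≈ £7,878.64.
Cost at Q = 1,000: (54,000/1,000)×121 + (1,000/2)×4.75 = £6,534.00 + £2,375.00 = £8,909.00.
Excess = £8,909.00 − £7,878.64 = £1,030.36.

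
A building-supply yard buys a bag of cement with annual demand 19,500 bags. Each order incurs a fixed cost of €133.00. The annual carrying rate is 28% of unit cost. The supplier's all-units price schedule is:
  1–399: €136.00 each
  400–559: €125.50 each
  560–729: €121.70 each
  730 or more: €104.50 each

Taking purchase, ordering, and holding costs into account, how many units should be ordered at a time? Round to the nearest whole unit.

Q* ≈ 730 bags

Holding cost per unit per year at price C is H = 0.28·C.
Evaluate total cost at each tier's feasible EOQ or, if the EOQ is below the tier, at the tier's minimum quantity.
EOQ at €136.00 = 369.1 (feasible in tier 1): TC = 19,500×€136.00 + (19,500/369.1)×133 + (369.1/2)×0.28×€136.00 = €2,666,054.22.
EOQ at €125.50 = 384.2 < 400, so use break Q=400: TC = 19,500×€125.50 + (19,500/400.0)×133 + (400.0/2)×0.28×€125.50 = €2,460,761.75.
EOQ at €121.70 = 390.2 < 560, so use break Q=560: TC = 19,500×€121.70 + (19,500/560.0)×133 + (560.0/2)×0.28×€121.70 = €2,387,322.53.
EOQ at €104.50 = 421.0 < 730, so use break Q=730: TC = 19,500×€104.50 + (19,500/730.0)×133 + (730.0/2)×0.28×€104.50 = €2,051,982.64.
Lowest total cost is €2,051,982.64 at Q = 730.0.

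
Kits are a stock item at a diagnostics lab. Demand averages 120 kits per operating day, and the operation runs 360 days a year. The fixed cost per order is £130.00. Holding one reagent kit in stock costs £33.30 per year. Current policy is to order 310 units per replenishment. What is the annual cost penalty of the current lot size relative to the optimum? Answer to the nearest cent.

Annual demand D = 120 × 360 = 43,200.
EOQ = √(2DS/H) = √(2 × 43,200 × 130 / 33.3) ≈ 580.77.
Cost at Q* = (D/Q*)S + (Q*/2)H = √(2DSH) ≈ £19,339.74.
Cost at Q = 310: (43,200/310)×130 + (310/2)×33.3 = £18,116.13 + £5,161.50 = £23,277.63.
Excess = £23,277.63 − £19,339.74 = £3,937.89.

Extra cost ≈ £3,937.89 per year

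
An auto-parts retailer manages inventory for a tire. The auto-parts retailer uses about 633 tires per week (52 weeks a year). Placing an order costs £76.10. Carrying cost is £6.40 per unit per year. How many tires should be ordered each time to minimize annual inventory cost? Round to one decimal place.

Q* ≈ 884.8 tires

Annual demand D = 633 × 52 = 32,916.
EOQ = √(2DS / H) = √(2 × 32,916 × 76.1 / 6.4).
= √(5,009,815.2 / 6.4) = √782,783.625 ≈ 884.751.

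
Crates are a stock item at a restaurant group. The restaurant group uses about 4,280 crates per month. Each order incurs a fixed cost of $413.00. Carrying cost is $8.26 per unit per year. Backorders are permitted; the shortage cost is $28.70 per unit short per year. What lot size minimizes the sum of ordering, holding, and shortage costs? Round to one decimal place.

Q* ≈ 2,571.8 crates

Annual demand D = 4,280 × 12 = 51,360.
With planned backorders, Q* = √(2DS/H) · √((H+B)/B).
√(2DS/H) = √(2 × 51,360 × 413 / 8.26) = 2266.274.
√((H+B)/B) = √((8.26+28.7)/28.7) = 1.1348.
Q* ≈ 2571.802.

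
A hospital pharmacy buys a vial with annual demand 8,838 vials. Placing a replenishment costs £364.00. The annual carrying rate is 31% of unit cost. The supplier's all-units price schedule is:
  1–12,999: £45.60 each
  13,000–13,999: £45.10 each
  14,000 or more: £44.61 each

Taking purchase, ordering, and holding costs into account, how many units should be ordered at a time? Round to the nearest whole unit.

Q* ≈ 675 vials

Holding cost per unit per year at price C is H = 0.31·C.
For each price level, check whether its EOQ is feasible; otherwise the best quantity at that price is the breakpoint.
EOQ at £45.60 = 674.7 (feasible in tier 1): TC = 8,838×£45.60 + (8,838/674.7)×364 + (674.7/2)×0.31×£45.60 = £412,549.67.
EOQ at £45.10 = 678.4 < 13000, so use break Q=13000: TC = 8,838×£45.10 + (8,838/13000.0)×364 + (13000.0/2)×0.31×£45.10 = £489,717.76.
EOQ at £44.61 = 682.1 < 14000, so use break Q=14000: TC = 8,838×£44.61 + (8,838/14000.0)×364 + (14000.0/2)×0.31×£44.61 = £491,296.67.
Lowest total cost is £412,549.67 at Q = 674.7.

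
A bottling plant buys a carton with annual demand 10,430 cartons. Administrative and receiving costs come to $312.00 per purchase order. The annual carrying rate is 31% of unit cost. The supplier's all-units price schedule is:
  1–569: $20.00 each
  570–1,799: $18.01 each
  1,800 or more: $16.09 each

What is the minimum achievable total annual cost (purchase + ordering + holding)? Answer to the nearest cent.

TC* ≈ $174,115.68

Holding cost per unit per year at price C is H = 0.31·C.
Candidates are each tier's EOQ (if it falls in that tier) and each price-break quantity.
Tier 1 ($20.00): EOQ = 1024.6 exceeds tier's upper bound 569, so this tier is dominated.
EOQ at $18.01 = 1079.7 (feasible in tier 2): TC = 10,430×$18.01 + (10,430/1079.7)×312 + (1079.7/2)×0.31×$18.01 = $193,872.28.
EOQ at $16.09 = 1142.3 < 1800, so use break Q=1800: TC = 10,430×$16.09 + (10,430/1800.0)×312 + (1800.0/2)×0.31×$16.09 = $174,115.68.
Lowest total cost among the candidates is at Q = 1800.0.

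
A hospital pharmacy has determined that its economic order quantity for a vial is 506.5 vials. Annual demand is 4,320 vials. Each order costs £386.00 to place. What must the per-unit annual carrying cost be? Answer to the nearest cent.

Squaring Q* = √(2DS/H) gives Q*² = 2DS/H.
From Q* = √(2DS/H): H = 2DS / Q*² = 2 × 4,320 × 386 / 506.5² = 13.0000.

H ≈ £13.00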